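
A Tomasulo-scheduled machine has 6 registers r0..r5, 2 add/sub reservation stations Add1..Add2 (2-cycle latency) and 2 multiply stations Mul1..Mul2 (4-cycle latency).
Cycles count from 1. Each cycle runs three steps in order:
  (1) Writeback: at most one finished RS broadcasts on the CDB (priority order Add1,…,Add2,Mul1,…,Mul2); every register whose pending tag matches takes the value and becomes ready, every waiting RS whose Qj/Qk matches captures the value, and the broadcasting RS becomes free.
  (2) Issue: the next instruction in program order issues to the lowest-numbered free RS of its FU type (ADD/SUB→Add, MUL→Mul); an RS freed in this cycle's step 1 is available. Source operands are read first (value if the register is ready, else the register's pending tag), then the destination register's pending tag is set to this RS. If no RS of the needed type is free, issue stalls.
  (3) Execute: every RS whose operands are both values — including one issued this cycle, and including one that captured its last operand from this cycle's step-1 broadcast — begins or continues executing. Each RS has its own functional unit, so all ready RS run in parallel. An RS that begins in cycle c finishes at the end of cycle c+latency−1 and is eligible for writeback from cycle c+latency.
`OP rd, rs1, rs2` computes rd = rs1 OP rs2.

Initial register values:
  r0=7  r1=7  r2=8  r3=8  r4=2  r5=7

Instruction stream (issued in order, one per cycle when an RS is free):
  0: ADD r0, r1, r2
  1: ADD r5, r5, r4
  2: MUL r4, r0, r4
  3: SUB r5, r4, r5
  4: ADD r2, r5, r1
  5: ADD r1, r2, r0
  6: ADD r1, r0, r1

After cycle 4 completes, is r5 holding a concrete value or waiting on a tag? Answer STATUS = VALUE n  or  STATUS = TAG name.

STATUS = TAG Add1

  c1: issue ADD r0<-Add1  regs: r0:Add1,r1:7,r2:8,r3:8,r4:2,r5:7
  c2: issue ADD r5<-Add2  regs: r0:Add1,r1:7,r2:8,r3:8,r4:2,r5:Add2
  c3: CDB Add1=15; issue MUL r4<-Mul1  regs: r0:15,r1:7,r2:8,r3:8,r4:Mul1,r5:Add2
  c4: CDB Add2=9; issue SUB r5<-Add1  regs: r0:15,r1:7,r2:8,r3:8,r4:Mul1,r5:Add1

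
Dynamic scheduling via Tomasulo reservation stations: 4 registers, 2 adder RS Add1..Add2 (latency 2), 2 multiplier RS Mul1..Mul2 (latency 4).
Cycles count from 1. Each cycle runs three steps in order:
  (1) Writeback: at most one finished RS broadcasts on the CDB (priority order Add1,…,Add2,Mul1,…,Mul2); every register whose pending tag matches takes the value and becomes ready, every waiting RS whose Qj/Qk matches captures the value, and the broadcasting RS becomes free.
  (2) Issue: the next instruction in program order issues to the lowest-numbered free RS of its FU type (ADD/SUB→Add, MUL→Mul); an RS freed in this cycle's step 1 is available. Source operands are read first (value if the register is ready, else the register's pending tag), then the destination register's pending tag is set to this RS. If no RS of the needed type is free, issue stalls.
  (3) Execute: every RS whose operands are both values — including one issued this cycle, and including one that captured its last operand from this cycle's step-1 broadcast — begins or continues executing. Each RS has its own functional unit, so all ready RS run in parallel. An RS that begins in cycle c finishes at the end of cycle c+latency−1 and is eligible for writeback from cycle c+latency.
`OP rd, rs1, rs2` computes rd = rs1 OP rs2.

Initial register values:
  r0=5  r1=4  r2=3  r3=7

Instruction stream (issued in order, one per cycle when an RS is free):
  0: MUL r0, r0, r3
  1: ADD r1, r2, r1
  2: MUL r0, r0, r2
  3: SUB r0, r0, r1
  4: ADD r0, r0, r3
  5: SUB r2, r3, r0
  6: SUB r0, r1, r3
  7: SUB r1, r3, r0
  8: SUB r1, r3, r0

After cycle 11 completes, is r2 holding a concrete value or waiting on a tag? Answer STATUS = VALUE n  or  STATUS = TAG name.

STATUS = TAG Add1

c1: issue MUL r0<-Mul1 | r0:Mul1,r1:4,r2:3,r3:7
c2: issue ADD r1<-Add1 | r0:Mul1,r1:Add1,r2:3,r3:7
c3: issue MUL r0<-Mul2 | r0:Mul2,r1:Add1,r2:3,r3:7
c4: CDB Add1=7; issue SUB r0<-Add1 | r0:Add1,r1:7,r2:3,r3:7
c5: CDB Mul1=35; issue ADD r0<-Add2 | r0:Add2,r1:7,r2:3,r3:7
c6: stall | r0:Add2,r1:7,r2:3,r3:7
c7: stall | r0:Add2,r1:7,r2:3,r3:7
c8: stall | r0:Add2,r1:7,r2:3,r3:7
c9: CDB Mul2=105; stall | r0:Add2,r1:7,r2:3,r3:7
c10: stall | r0:Add2,r1:7,r2:3,r3:7
c11: CDB Add1=98; issue SUB r2<-Add1 | r0:Add2,r1:7,r2:Add1,r3:7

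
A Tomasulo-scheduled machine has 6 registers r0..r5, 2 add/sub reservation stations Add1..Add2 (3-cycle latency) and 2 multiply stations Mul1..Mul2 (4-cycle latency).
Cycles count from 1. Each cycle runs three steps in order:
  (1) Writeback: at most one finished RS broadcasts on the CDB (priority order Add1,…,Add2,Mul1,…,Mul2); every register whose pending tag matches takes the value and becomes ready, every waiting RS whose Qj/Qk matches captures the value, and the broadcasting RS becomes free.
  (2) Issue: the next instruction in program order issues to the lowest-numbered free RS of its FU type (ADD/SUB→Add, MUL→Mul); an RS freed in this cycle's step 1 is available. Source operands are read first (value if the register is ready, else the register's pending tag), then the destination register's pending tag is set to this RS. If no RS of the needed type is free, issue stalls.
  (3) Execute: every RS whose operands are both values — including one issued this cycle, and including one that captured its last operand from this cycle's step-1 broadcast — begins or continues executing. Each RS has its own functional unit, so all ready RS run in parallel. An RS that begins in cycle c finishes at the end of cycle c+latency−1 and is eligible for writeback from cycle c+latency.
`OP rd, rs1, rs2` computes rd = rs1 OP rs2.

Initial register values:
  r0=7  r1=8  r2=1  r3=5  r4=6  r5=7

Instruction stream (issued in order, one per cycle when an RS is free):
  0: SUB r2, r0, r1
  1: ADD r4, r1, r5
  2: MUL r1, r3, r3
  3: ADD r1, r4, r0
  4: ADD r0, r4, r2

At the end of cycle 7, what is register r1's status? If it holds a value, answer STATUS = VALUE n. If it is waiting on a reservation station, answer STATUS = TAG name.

STATUS = TAG Add1

  c1: issue SUB r2<-Add1  regs: r0:7,r1:8,r2:Add1,r3:5,r4:6,r5:7
  c2: issue ADD r4<-Add2  regs: r0:7,r1:8,r2:Add1,r3:5,r4:Add2,r5:7
  c3: issue MUL r1<-Mul1  regs: r0:7,r1:Mul1,r2:Add1,r3:5,r4:Add2,r5:7
  c4: CDB Add1=-1; issue ADD r1<-Add1  regs: r0:7,r1:Add1,r2:-1,r3:5,r4:Add2,r5:7
  c5: CDB Add2=15; issue ADD r0<-Add2  regs: r0:Add2,r1:Add1,r2:-1,r3:5,r4:15,r5:7
  c6: -  regs: r0:Add2,r1:Add1,r2:-1,r3:5,r4:15,r5:7
  c7: CDB Mul1=25  regs: r0:Add2,r1:Add1,r2:-1,r3:5,r4:15,r5:7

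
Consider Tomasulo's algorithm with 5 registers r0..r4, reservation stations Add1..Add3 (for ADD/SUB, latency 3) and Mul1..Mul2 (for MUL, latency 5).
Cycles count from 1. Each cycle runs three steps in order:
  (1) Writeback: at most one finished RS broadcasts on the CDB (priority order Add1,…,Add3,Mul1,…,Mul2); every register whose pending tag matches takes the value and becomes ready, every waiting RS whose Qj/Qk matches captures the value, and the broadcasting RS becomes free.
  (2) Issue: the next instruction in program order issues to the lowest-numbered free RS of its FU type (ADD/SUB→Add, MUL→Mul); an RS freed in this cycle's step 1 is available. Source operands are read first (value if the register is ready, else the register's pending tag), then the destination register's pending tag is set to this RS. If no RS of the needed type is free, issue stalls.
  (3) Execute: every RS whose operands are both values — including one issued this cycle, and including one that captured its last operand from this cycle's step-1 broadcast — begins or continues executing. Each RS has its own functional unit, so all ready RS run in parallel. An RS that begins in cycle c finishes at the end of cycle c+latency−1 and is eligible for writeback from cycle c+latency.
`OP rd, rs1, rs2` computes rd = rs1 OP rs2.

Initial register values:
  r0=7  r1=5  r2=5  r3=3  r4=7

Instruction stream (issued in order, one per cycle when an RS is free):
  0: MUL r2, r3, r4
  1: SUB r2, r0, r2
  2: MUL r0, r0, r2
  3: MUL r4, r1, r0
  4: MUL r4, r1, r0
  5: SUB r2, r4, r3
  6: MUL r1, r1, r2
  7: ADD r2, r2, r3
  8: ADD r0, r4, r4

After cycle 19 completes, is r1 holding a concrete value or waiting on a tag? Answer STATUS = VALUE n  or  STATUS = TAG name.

c1: issue MUL r2<-Mul1 | r0:7,r1:5,r2:Mul1,r3:3,r4:7
c2: issue SUB r2<-Add1 | r0:7,r1:5,r2:Add1,r3:3,r4:7
c3: issue MUL r0<-Mul2 | r0:Mul2,r1:5,r2:Add1,r3:3,r4:7
c4: stall | r0:Mul2,r1:5,r2:Add1,r3:3,r4:7
c5: stall | r0:Mul2,r1:5,r2:Add1,r3:3,r4:7
c6: CDB Mul1=21; issue MUL r4<-Mul1 | r0:Mul2,r1:5,r2:Add1,r3:3,r4:Mul1
c7: stall | r0:Mul2,r1:5,r2:Add1,r3:3,r4:Mul1
c8: stall | r0:Mul2,r1:5,r2:Add1,r3:3,r4:Mul1
c9: CDB Add1=-14; stall | r0:Mul2,r1:5,r2:-14,r3:3,r4:Mul1
c10: stall | r0:Mul2,r1:5,r2:-14,r3:3,r4:Mul1
c11: stall | r0:Mul2,r1:5,r2:-14,r3:3,r4:Mul1
c12: stall | r0:Mul2,r1:5,r2:-14,r3:3,r4:Mul1
c13: stall | r0:Mul2,r1:5,r2:-14,r3:3,r4:Mul1
c14: CDB Mul2=-98; issue MUL r4<-Mul2 | r0:-98,r1:5,r2:-14,r3:3,r4:Mul2
c15: issue SUB r2<-Add1 | r0:-98,r1:5,r2:Add1,r3:3,r4:Mul2
c16: stall | r0:-98,r1:5,r2:Add1,r3:3,r4:Mul2
c17: stall | r0:-98,r1:5,r2:Add1,r3:3,r4:Mul2
c18: stall | r0:-98,r1:5,r2:Add1,r3:3,r4:Mul2
c19: CDB Mul1=-490; issue MUL r1<-Mul1 | r0:-98,r1:Mul1,r2:Add1,r3:3,r4:Mul2

STATUS = TAG Mul1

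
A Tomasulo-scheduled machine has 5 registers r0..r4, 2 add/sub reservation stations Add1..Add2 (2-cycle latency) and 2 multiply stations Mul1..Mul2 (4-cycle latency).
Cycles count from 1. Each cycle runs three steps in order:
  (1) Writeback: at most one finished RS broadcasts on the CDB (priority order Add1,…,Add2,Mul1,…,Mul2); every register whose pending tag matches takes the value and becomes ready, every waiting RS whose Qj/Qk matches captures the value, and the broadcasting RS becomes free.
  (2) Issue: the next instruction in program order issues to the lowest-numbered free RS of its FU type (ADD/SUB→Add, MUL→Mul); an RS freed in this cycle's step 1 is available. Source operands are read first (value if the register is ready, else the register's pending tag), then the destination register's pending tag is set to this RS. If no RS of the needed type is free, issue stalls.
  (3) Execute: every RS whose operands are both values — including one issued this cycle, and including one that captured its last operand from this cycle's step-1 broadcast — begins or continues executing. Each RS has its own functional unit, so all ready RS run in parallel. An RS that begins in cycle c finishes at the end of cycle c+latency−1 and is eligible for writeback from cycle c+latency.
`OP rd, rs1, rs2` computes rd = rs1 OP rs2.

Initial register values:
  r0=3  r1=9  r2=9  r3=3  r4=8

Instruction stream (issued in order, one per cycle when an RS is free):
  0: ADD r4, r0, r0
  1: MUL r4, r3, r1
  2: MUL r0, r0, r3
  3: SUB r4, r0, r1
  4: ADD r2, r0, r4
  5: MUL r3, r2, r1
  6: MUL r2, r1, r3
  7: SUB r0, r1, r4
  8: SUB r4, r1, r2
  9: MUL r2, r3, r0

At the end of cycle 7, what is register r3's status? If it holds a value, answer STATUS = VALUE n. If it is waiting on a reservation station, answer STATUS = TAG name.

STATUS = TAG Mul1

c1: issue ADD r4<-Add1 | r0:3,r1:9,r2:9,r3:3,r4:Add1
c2: issue MUL r4<-Mul1 | r0:3,r1:9,r2:9,r3:3,r4:Mul1
c3: CDB Add1=6; issue MUL r0<-Mul2 | r0:Mul2,r1:9,r2:9,r3:3,r4:Mul1
c4: issue SUB r4<-Add1 | r0:Mul2,r1:9,r2:9,r3:3,r4:Add1
c5: issue ADD r2<-Add2 | r0:Mul2,r1:9,r2:Add2,r3:3,r4:Add1
c6: CDB Mul1=27; issue MUL r3<-Mul1 | r0:Mul2,r1:9,r2:Add2,r3:Mul1,r4:Add1
c7: CDB Mul2=9; issue MUL r2<-Mul2 | r0:9,r1:9,r2:Mul2,r3:Mul1,r4:Add1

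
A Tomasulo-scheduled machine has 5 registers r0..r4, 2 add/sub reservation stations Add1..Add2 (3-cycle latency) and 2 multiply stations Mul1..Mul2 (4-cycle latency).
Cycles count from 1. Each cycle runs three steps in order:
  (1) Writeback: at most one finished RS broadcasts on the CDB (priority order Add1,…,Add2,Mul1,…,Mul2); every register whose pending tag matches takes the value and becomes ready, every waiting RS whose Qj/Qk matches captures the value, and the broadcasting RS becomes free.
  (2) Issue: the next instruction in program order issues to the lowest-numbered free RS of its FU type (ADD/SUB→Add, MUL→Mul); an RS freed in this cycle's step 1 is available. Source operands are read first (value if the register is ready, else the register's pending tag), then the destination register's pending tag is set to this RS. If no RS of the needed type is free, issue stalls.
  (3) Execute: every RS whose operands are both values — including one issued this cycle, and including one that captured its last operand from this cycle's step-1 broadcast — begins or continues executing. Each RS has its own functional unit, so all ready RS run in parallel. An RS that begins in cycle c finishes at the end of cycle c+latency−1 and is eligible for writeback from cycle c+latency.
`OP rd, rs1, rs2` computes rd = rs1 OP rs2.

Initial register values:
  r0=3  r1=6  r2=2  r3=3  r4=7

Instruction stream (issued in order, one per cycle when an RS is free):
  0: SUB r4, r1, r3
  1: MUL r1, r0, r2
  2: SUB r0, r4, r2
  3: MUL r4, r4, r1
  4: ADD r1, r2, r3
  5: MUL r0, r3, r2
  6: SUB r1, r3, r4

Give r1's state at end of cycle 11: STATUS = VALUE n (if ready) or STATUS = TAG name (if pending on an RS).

cycle 1: issue SUB r4<-Add1 // r0:3,r1:6,r2:2,r3:3,r4:Add1
cycle 2: issue MUL r1<-Mul1 // r0:3,r1:Mul1,r2:2,r3:3,r4:Add1
cycle 3: issue SUB r0<-Add2 // r0:Add2,r1:Mul1,r2:2,r3:3,r4:Add1
cycle 4: CDB Add1=3; issue MUL r4<-Mul2 // r0:Add2,r1:Mul1,r2:2,r3:3,r4:Mul2
cycle 5: issue ADD r1<-Add1 // r0:Add2,r1:Add1,r2:2,r3:3,r4:Mul2
cycle 6: CDB Mul1=6; issue MUL r0<-Mul1 // r0:Mul1,r1:Add1,r2:2,r3:3,r4:Mul2
cycle 7: CDB Add2=1; issue SUB r1<-Add2 // r0:Mul1,r1:Add2,r2:2,r3:3,r4:Mul2
cycle 8: CDB Add1=5 // r0:Mul1,r1:Add2,r2:2,r3:3,r4:Mul2
cycle 9: - // r0:Mul1,r1:Add2,r2:2,r3:3,r4:Mul2
cycle 10: CDB Mul1=6 // r0:6,r1:Add2,r2:2,r3:3,r4:Mul2
cycle 11: CDB Mul2=18 // r0:6,r1:Add2,r2:2,r3:3,r4:18

STATUS = TAG Add2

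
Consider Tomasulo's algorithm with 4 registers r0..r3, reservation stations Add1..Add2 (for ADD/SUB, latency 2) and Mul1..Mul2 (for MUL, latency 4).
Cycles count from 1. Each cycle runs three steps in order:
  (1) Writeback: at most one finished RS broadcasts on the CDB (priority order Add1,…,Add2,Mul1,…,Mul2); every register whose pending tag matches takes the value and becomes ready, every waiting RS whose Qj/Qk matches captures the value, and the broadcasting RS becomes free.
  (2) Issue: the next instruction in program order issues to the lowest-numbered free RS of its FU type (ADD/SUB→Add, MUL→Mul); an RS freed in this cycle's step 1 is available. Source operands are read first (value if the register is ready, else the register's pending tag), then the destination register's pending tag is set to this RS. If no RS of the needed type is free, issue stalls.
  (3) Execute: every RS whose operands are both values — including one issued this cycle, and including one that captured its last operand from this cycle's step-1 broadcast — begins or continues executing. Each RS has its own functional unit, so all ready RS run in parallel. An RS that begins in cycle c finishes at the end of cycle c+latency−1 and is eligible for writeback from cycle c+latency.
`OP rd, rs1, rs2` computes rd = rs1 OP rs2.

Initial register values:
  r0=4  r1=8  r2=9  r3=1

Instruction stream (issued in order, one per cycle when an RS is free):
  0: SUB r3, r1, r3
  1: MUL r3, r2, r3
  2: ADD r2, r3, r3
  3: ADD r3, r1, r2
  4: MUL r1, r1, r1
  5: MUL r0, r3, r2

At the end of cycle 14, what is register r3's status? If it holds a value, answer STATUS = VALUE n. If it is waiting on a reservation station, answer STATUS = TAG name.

STATUS = VALUE 134

  c1: issue SUB r3<-Add1  regs: r0:4,r1:8,r2:9,r3:Add1
  c2: issue MUL r3<-Mul1  regs: r0:4,r1:8,r2:9,r3:Mul1
  c3: CDB Add1=7; issue ADD r2<-Add1  regs: r0:4,r1:8,r2:Add1,r3:Mul1
  c4: issue ADD r3<-Add2  regs: r0:4,r1:8,r2:Add1,r3:Add2
  c5: issue MUL r1<-Mul2  regs: r0:4,r1:Mul2,r2:Add1,r3:Add2
  c6: stall  regs: r0:4,r1:Mul2,r2:Add1,r3:Add2
  c7: CDB Mul1=63; issue MUL r0<-Mul1  regs: r0:Mul1,r1:Mul2,r2:Add1,r3:Add2
  c8: -  regs: r0:Mul1,r1:Mul2,r2:Add1,r3:Add2
  c9: CDB Add1=126  regs: r0:Mul1,r1:Mul2,r2:126,r3:Add2
  c10: CDB Mul2=64  regs: r0:Mul1,r1:64,r2:126,r3:Add2
  c11: CDB Add2=134  regs: r0:Mul1,r1:64,r2:126,r3:134
  c12: -  regs: r0:Mul1,r1:64,r2:126,r3:134
  c13: -  regs: r0:Mul1,r1:64,r2:126,r3:134
  c14: -  regs: r0:Mul1,r1:64,r2:126,r3:134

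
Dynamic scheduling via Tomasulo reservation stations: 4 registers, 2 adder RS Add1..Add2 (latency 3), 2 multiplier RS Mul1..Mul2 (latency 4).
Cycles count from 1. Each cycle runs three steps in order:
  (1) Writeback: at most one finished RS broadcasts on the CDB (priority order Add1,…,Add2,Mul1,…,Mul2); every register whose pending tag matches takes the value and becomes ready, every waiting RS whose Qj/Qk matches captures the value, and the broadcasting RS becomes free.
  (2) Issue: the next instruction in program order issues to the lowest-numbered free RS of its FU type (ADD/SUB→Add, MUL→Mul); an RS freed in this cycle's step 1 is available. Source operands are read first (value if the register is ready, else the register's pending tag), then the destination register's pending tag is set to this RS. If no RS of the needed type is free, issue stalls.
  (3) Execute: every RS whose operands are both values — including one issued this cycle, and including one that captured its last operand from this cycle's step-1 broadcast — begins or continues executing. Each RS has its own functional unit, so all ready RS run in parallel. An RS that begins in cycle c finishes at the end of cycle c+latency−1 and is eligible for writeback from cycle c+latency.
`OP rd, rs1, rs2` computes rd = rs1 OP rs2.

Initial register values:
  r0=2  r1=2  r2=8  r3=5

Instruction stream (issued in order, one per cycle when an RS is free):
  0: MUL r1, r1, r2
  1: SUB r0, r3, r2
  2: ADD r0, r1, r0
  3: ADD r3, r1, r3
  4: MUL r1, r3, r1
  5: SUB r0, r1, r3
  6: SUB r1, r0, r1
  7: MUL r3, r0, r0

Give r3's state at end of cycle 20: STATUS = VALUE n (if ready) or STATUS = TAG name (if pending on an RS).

STATUS = VALUE 99225

cycle 1: issue MUL r1<-Mul1 // r0:2,r1:Mul1,r2:8,r3:5
cycle 2: issue SUB r0<-Add1 // r0:Add1,r1:Mul1,r2:8,r3:5
cycle 3: issue ADD r0<-Add2 // r0:Add2,r1:Mul1,r2:8,r3:5
cycle 4: stall // r0:Add2,r1:Mul1,r2:8,r3:5
cycle 5: CDB Add1=-3; issue ADD r3<-Add1 // r0:Add2,r1:Mul1,r2:8,r3:Add1
cycle 6: CDB Mul1=16; issue MUL r1<-Mul1 // r0:Add2,r1:Mul1,r2:8,r3:Add1
cycle 7: stall // r0:Add2,r1:Mul1,r2:8,r3:Add1
cycle 8: stall // r0:Add2,r1:Mul1,r2:8,r3:Add1
cycle 9: CDB Add1=21; issue SUB r0<-Add1 // r0:Add1,r1:Mul1,r2:8,r3:21
cycle 10: CDB Add2=13; issue SUB r1<-Add2 // r0:Add1,r1:Add2,r2:8,r3:21
cycle 11: issue MUL r3<-Mul2 // r0:Add1,r1:Add2,r2:8,r3:Mul2
cycle 12: - // r0:Add1,r1:Add2,r2:8,r3:Mul2
cycle 13: CDB Mul1=336 // r0:Add1,r1:Add2,r2:8,r3:Mul2
cycle 14: - // r0:Add1,r1:Add2,r2:8,r3:Mul2
cycle 15: - // r0:Add1,r1:Add2,r2:8,r3:Mul2
cycle 16: CDB Add1=315 // r0:315,r1:Add2,r2:8,r3:Mul2
cycle 17: - // r0:315,r1:Add2,r2:8,r3:Mul2
cycle 18: - // r0:315,r1:Add2,r2:8,r3:Mul2
cycle 19: CDB Add2=-21 // r0:315,r1:-21,r2:8,r3:Mul2
cycle 20: CDB Mul2=99225 // r0:315,r1:-21,r2:8,r3:99225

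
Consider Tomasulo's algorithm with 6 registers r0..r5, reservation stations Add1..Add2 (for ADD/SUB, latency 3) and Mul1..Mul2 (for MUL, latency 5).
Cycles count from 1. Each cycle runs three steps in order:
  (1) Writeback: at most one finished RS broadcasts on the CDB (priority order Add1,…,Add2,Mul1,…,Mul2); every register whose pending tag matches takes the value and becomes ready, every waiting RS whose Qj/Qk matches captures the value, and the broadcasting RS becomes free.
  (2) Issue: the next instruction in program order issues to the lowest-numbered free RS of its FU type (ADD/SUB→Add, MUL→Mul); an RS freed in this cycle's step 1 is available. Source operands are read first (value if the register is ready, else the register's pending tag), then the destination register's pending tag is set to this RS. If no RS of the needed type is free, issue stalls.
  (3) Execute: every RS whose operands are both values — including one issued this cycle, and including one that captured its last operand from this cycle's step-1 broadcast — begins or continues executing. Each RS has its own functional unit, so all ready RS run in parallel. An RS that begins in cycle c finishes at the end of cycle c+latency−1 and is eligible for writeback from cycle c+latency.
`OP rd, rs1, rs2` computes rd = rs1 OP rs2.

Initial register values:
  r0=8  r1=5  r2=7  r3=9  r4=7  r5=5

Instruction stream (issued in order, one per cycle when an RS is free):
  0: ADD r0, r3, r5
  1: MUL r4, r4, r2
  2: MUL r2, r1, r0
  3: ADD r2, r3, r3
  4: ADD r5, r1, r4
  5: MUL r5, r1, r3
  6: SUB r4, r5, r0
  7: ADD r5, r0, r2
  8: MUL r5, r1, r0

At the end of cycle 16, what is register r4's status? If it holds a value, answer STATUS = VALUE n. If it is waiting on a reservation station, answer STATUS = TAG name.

STATUS = VALUE 31

c1: issue ADD r0<-Add1 | r0:Add1,r1:5,r2:7,r3:9,r4:7,r5:5
c2: issue MUL r4<-Mul1 | r0:Add1,r1:5,r2:7,r3:9,r4:Mul1,r5:5
c3: issue MUL r2<-Mul2 | r0:Add1,r1:5,r2:Mul2,r3:9,r4:Mul1,r5:5
c4: CDB Add1=14; issue ADD r2<-Add1 | r0:14,r1:5,r2:Add1,r3:9,r4:Mul1,r5:5
c5: issue ADD r5<-Add2 | r0:14,r1:5,r2:Add1,r3:9,r4:Mul1,r5:Add2
c6: stall | r0:14,r1:5,r2:Add1,r3:9,r4:Mul1,r5:Add2
c7: CDB Add1=18; stall | r0:14,r1:5,r2:18,r3:9,r4:Mul1,r5:Add2
c8: CDB Mul1=49; issue MUL r5<-Mul1 | r0:14,r1:5,r2:18,r3:9,r4:49,r5:Mul1
c9: CDB Mul2=70; issue SUB r4<-Add1 | r0:14,r1:5,r2:18,r3:9,r4:Add1,r5:Mul1
c10: stall | r0:14,r1:5,r2:18,r3:9,r4:Add1,r5:Mul1
c11: CDB Add2=54; issue ADD r5<-Add2 | r0:14,r1:5,r2:18,r3:9,r4:Add1,r5:Add2
c12: issue MUL r5<-Mul2 | r0:14,r1:5,r2:18,r3:9,r4:Add1,r5:Mul2
c13: CDB Mul1=45 | r0:14,r1:5,r2:18,r3:9,r4:Add1,r5:Mul2
c14: CDB Add2=32 | r0:14,r1:5,r2:18,r3:9,r4:Add1,r5:Mul2
c15: - | r0:14,r1:5,r2:18,r3:9,r4:Add1,r5:Mul2
c16: CDB Add1=31 | r0:14,r1:5,r2:18,r3:9,r4:31,r5:Mul2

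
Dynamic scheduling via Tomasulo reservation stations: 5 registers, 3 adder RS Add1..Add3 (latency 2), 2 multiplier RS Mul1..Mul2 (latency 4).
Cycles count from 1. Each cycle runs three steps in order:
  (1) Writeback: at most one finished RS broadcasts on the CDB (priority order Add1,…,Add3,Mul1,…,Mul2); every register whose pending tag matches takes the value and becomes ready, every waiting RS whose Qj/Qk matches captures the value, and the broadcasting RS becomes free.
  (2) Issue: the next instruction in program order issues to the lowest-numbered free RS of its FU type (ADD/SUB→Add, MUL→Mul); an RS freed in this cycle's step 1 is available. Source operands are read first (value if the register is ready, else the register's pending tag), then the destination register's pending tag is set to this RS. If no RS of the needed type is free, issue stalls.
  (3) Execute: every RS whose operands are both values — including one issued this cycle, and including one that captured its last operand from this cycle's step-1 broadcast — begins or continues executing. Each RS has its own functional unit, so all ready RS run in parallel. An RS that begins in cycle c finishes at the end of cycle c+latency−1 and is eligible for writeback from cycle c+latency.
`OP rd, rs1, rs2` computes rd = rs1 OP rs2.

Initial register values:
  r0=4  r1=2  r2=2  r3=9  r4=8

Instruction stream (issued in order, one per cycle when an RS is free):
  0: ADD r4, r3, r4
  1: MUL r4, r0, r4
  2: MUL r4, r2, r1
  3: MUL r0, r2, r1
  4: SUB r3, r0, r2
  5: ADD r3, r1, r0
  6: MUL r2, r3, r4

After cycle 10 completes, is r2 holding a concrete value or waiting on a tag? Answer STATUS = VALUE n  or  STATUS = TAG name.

STATUS = TAG Mul2

cycle 1: issue ADD r4<-Add1 // r0:4,r1:2,r2:2,r3:9,r4:Add1
cycle 2: issue MUL r4<-Mul1 // r0:4,r1:2,r2:2,r3:9,r4:Mul1
cycle 3: CDB Add1=17; issue MUL r4<-Mul2 // r0:4,r1:2,r2:2,r3:9,r4:Mul2
cycle 4: stall // r0:4,r1:2,r2:2,r3:9,r4:Mul2
cycle 5: stall // r0:4,r1:2,r2:2,r3:9,r4:Mul2
cycle 6: stall // r0:4,r1:2,r2:2,r3:9,r4:Mul2
cycle 7: CDB Mul1=68; issue MUL r0<-Mul1 // r0:Mul1,r1:2,r2:2,r3:9,r4:Mul2
cycle 8: CDB Mul2=4; issue SUB r3<-Add1 // r0:Mul1,r1:2,r2:2,r3:Add1,r4:4
cycle 9: issue ADD r3<-Add2 // r0:Mul1,r1:2,r2:2,r3:Add2,r4:4
cycle 10: issue MUL r2<-Mul2 // r0:Mul1,r1:2,r2:Mul2,r3:Add2,r4:4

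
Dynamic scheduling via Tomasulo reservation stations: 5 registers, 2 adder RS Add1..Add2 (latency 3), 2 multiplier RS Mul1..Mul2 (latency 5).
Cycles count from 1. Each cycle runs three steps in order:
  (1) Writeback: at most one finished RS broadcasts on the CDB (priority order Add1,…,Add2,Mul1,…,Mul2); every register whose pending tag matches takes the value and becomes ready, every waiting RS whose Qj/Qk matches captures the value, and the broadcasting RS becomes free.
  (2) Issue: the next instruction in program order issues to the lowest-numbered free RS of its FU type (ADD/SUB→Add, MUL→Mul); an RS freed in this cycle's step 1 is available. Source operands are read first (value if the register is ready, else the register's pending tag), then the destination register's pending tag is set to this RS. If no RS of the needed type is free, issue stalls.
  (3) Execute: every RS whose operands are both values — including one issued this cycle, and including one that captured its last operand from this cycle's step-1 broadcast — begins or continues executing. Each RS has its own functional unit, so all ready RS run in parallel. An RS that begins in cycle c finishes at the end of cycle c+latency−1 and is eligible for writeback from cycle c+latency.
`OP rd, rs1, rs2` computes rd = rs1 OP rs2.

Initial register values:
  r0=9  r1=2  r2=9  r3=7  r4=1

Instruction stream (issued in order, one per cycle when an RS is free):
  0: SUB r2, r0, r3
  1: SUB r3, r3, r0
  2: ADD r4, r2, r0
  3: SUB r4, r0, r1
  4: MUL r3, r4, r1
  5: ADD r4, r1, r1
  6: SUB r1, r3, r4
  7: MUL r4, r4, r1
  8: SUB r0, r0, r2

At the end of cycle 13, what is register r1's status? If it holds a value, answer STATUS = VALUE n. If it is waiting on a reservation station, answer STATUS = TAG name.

STATUS = TAG Add2

cycle 1: issue SUB r2<-Add1 // r0:9,r1:2,r2:Add1,r3:7,r4:1
cycle 2: issue SUB r3<-Add2 // r0:9,r1:2,r2:Add1,r3:Add2,r4:1
cycle 3: stall // r0:9,r1:2,r2:Add1,r3:Add2,r4:1
cycle 4: CDB Add1=2; issue ADD r4<-Add1 // r0:9,r1:2,r2:2,r3:Add2,r4:Add1
cycle 5: CDB Add2=-2; issue SUB r4<-Add2 // r0:9,r1:2,r2:2,r3:-2,r4:Add2
cycle 6: issue MUL r3<-Mul1 // r0:9,r1:2,r2:2,r3:Mul1,r4:Add2
cycle 7: CDB Add1=11; issue ADD r4<-Add1 // r0:9,r1:2,r2:2,r3:Mul1,r4:Add1
cycle 8: CDB Add2=7; issue SUB r1<-Add2 // r0:9,r1:Add2,r2:2,r3:Mul1,r4:Add1
cycle 9: issue MUL r4<-Mul2 // r0:9,r1:Add2,r2:2,r3:Mul1,r4:Mul2
cycle 10: CDB Add1=4; issue SUB r0<-Add1 // r0:Add1,r1:Add2,r2:2,r3:Mul1,r4:Mul2
cycle 11: - // r0:Add1,r1:Add2,r2:2,r3:Mul1,r4:Mul2
cycle 12: - // r0:Add1,r1:Add2,r2:2,r3:Mul1,r4:Mul2
cycle 13: CDB Add1=7 // r0:7,r1:Add2,r2:2,r3:Mul1,r4:Mul2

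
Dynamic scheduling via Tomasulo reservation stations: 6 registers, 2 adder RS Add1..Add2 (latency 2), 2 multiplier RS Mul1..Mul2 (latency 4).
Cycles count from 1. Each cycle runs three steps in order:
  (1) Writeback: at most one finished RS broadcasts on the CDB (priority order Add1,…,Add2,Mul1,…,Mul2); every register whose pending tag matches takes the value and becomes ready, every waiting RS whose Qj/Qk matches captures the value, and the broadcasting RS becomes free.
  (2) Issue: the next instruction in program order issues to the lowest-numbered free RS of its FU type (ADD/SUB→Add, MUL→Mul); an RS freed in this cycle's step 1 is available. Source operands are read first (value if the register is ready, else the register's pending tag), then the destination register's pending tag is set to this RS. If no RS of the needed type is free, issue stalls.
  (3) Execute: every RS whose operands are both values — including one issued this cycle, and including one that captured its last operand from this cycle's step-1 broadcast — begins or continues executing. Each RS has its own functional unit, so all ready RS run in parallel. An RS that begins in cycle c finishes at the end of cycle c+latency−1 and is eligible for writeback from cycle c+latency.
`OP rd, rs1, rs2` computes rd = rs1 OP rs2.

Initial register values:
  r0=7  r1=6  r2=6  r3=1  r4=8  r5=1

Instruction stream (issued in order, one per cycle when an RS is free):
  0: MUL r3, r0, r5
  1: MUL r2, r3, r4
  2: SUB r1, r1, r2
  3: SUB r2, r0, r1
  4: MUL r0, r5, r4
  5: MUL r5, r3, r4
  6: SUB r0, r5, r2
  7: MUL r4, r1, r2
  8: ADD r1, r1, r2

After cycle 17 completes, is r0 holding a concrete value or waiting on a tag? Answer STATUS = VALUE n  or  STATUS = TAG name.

cycle 1: issue MUL r3<-Mul1 // r0:7,r1:6,r2:6,r3:Mul1,r4:8,r5:1
cycle 2: issue MUL r2<-Mul2 // r0:7,r1:6,r2:Mul2,r3:Mul1,r4:8,r5:1
cycle 3: issue SUB r1<-Add1 // r0:7,r1:Add1,r2:Mul2,r3:Mul1,r4:8,r5:1
cycle 4: issue SUB r2<-Add2 // r0:7,r1:Add1,r2:Add2,r3:Mul1,r4:8,r5:1
cycle 5: CDB Mul1=7; issue MUL r0<-Mul1 // r0:Mul1,r1:Add1,r2:Add2,r3:7,r4:8,r5:1
cycle 6: stall // r0:Mul1,r1:Add1,r2:Add2,r3:7,r4:8,r5:1
cycle 7: stall // r0:Mul1,r1:Add1,r2:Add2,r3:7,r4:8,r5:1
cycle 8: stall // r0:Mul1,r1:Add1,r2:Add2,r3:7,r4:8,r5:1
cycle 9: CDB Mul1=8; issue MUL r5<-Mul1 // r0:8,r1:Add1,r2:Add2,r3:7,r4:8,r5:Mul1
cycle 10: CDB Mul2=56; stall // r0:8,r1:Add1,r2:Add2,r3:7,r4:8,r5:Mul1
cycle 11: stall // r0:8,r1:Add1,r2:Add2,r3:7,r4:8,r5:Mul1
cycle 12: CDB Add1=-50; issue SUB r0<-Add1 // r0:Add1,r1:-50,r2:Add2,r3:7,r4:8,r5:Mul1
cycle 13: CDB Mul1=56; issue MUL r4<-Mul1 // r0:Add1,r1:-50,r2:Add2,r3:7,r4:Mul1,r5:56
cycle 14: CDB Add2=57; issue ADD r1<-Add2 // r0:Add1,r1:Add2,r2:57,r3:7,r4:Mul1,r5:56
cycle 15: - // r0:Add1,r1:Add2,r2:57,r3:7,r4:Mul1,r5:56
cycle 16: CDB Add1=-1 // r0:-1,r1:Add2,r2:57,r3:7,r4:Mul1,r5:56
cycle 17: CDB Add2=7 // r0:-1,r1:7,r2:57,r3:7,r4:Mul1,r5:56

STATUS = VALUE -1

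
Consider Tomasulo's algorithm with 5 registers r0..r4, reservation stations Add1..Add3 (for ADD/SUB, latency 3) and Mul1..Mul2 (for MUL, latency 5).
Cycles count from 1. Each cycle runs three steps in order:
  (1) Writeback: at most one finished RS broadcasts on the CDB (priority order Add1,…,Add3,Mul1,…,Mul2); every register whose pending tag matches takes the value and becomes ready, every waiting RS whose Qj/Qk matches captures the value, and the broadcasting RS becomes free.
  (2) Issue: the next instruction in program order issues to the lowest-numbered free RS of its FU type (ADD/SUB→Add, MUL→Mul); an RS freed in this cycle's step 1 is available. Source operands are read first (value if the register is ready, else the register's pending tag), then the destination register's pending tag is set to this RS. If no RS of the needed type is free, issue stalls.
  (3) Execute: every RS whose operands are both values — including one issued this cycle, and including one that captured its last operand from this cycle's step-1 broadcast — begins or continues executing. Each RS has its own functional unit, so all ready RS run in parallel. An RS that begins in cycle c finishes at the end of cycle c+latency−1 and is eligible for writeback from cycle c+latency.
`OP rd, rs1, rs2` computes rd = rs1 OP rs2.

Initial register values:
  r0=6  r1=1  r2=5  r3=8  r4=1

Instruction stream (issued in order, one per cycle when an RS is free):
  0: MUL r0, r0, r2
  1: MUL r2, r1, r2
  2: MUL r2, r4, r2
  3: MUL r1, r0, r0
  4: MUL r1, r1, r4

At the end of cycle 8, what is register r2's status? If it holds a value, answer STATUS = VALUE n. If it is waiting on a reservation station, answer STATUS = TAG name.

STATUS = TAG Mul1

  c1: issue MUL r0<-Mul1  regs: r0:Mul1,r1:1,r2:5,r3:8,r4:1
  c2: issue MUL r2<-Mul2  regs: r0:Mul1,r1:1,r2:Mul2,r3:8,r4:1
  c3: stall  regs: r0:Mul1,r1:1,r2:Mul2,r3:8,r4:1
  c4: stall  regs: r0:Mul1,r1:1,r2:Mul2,r3:8,r4:1
  c5: stall  regs: r0:Mul1,r1:1,r2:Mul2,r3:8,r4:1
  c6: CDB Mul1=30; issue MUL r2<-Mul1  regs: r0:30,r1:1,r2:Mul1,r3:8,r4:1
  c7: CDB Mul2=5; issue MUL r1<-Mul2  regs: r0:30,r1:Mul2,r2:Mul1,r3:8,r4:1
  c8: stall  regs: r0:30,r1:Mul2,r2:Mul1,r3:8,r4:1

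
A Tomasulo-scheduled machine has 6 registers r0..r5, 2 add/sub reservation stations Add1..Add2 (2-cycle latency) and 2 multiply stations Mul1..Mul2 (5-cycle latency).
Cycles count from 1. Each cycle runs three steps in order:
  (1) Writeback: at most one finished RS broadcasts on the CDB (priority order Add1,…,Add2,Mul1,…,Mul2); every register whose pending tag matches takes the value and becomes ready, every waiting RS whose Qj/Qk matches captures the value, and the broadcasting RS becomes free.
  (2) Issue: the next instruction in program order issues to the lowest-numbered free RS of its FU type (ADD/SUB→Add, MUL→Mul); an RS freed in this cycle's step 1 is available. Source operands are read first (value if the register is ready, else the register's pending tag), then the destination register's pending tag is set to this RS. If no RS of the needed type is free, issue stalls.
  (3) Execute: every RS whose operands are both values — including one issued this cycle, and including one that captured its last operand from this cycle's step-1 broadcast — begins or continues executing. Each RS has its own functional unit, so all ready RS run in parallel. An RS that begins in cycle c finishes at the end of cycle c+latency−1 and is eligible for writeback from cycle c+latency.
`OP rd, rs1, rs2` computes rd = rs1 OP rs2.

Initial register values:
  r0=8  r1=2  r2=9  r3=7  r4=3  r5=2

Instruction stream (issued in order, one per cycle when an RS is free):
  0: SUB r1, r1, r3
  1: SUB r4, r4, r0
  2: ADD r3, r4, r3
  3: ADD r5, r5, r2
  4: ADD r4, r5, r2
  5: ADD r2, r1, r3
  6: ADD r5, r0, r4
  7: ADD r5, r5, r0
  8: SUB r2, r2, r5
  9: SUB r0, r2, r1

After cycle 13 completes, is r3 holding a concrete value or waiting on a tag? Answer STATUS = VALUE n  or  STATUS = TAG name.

cycle 1: issue SUB r1<-Add1 // r0:8,r1:Add1,r2:9,r3:7,r4:3,r5:2
cycle 2: issue SUB r4<-Add2 // r0:8,r1:Add1,r2:9,r3:7,r4:Add2,r5:2
cycle 3: CDB Add1=-5; issue ADD r3<-Add1 // r0:8,r1:-5,r2:9,r3:Add1,r4:Add2,r5:2
cycle 4: CDB Add2=-5; issue ADD r5<-Add2 // r0:8,r1:-5,r2:9,r3:Add1,r4:-5,r5:Add2
cycle 5: stall // r0:8,r1:-5,r2:9,r3:Add1,r4:-5,r5:Add2
cycle 6: CDB Add1=2; issue ADD r4<-Add1 // r0:8,r1:-5,r2:9,r3:2,r4:Add1,r5:Add2
cycle 7: CDB Add2=11; issue ADD r2<-Add2 // r0:8,r1:-5,r2:Add2,r3:2,r4:Add1,r5:11
cycle 8: stall // r0:8,r1:-5,r2:Add2,r3:2,r4:Add1,r5:11
cycle 9: CDB Add1=20; issue ADD r5<-Add1 // r0:8,r1:-5,r2:Add2,r3:2,r4:20,r5:Add1
cycle 10: CDB Add2=-3; issue ADD r5<-Add2 // r0:8,r1:-5,r2:-3,r3:2,r4:20,r5:Add2
cycle 11: CDB Add1=28; issue SUB r2<-Add1 // r0:8,r1:-5,r2:Add1,r3:2,r4:20,r5:Add2
cycle 12: stall // r0:8,r1:-5,r2:Add1,r3:2,r4:20,r5:Add2
cycle 13: CDB Add2=36; issue SUB r0<-Add2 // r0:Add2,r1:-5,r2:Add1,r3:2,r4:20,r5:36

STATUS = VALUE 2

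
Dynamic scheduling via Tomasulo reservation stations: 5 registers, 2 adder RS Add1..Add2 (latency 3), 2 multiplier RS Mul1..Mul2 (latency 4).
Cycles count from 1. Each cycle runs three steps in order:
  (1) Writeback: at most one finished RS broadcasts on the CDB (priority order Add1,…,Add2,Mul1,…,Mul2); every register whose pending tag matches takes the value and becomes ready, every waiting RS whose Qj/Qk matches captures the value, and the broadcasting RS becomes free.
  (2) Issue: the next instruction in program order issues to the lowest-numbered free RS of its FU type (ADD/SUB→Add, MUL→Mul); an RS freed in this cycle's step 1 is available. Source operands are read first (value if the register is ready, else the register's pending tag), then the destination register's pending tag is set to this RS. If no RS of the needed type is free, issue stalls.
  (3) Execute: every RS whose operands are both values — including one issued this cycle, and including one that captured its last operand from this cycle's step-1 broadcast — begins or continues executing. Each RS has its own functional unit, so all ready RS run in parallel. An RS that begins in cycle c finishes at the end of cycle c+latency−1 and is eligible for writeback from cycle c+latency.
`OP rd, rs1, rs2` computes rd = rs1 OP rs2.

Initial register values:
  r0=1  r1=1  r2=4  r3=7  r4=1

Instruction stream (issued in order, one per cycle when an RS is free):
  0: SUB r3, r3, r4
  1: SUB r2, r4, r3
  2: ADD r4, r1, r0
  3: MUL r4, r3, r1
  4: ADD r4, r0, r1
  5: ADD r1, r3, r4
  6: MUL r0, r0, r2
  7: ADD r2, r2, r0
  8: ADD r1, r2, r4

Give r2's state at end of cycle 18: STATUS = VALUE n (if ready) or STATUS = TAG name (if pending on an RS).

STATUS = VALUE -10

  c1: issue SUB r3<-Add1  regs: r0:1,r1:1,r2:4,r3:Add1,r4:1
  c2: issue SUB r2<-Add2  regs: r0:1,r1:1,r2:Add2,r3:Add1,r4:1
  c3: stall  regs: r0:1,r1:1,r2:Add2,r3:Add1,r4:1
  c4: CDB Add1=6; issue ADD r4<-Add1  regs: r0:1,r1:1,r2:Add2,r3:6,r4:Add1
  c5: issue MUL r4<-Mul1  regs: r0:1,r1:1,r2:Add2,r3:6,r4:Mul1
  c6: stall  regs: r0:1,r1:1,r2:Add2,r3:6,r4:Mul1
  c7: CDB Add1=2; issue ADD r4<-Add1  regs: r0:1,r1:1,r2:Add2,r3:6,r4:Add1
  c8: CDB Add2=-5; issue ADD r1<-Add2  regs: r0:1,r1:Add2,r2:-5,r3:6,r4:Add1
  c9: CDB Mul1=6; issue MUL r0<-Mul1  regs: r0:Mul1,r1:Add2,r2:-5,r3:6,r4:Add1
  c10: CDB Add1=2; issue ADD r2<-Add1  regs: r0:Mul1,r1:Add2,r2:Add1,r3:6,r4:2
  c11: stall  regs: r0:Mul1,r1:Add2,r2:Add1,r3:6,r4:2
  c12: stall  regs: r0:Mul1,r1:Add2,r2:Add1,r3:6,r4:2
  c13: CDB Add2=8; issue ADD r1<-Add2  regs: r0:Mul1,r1:Add2,r2:Add1,r3:6,r4:2
  c14: CDB Mul1=-5  regs: r0:-5,r1:Add2,r2:Add1,r3:6,r4:2
  c15: -  regs: r0:-5,r1:Add2,r2:Add1,r3:6,r4:2
  c16: -  regs: r0:-5,r1:Add2,r2:Add1,r3:6,r4:2
  c17: CDB Add1=-10  regs: r0:-5,r1:Add2,r2:-10,r3:6,r4:2
  c18: -  regs: r0:-5,r1:Add2,r2:-10,r3:6,r4:2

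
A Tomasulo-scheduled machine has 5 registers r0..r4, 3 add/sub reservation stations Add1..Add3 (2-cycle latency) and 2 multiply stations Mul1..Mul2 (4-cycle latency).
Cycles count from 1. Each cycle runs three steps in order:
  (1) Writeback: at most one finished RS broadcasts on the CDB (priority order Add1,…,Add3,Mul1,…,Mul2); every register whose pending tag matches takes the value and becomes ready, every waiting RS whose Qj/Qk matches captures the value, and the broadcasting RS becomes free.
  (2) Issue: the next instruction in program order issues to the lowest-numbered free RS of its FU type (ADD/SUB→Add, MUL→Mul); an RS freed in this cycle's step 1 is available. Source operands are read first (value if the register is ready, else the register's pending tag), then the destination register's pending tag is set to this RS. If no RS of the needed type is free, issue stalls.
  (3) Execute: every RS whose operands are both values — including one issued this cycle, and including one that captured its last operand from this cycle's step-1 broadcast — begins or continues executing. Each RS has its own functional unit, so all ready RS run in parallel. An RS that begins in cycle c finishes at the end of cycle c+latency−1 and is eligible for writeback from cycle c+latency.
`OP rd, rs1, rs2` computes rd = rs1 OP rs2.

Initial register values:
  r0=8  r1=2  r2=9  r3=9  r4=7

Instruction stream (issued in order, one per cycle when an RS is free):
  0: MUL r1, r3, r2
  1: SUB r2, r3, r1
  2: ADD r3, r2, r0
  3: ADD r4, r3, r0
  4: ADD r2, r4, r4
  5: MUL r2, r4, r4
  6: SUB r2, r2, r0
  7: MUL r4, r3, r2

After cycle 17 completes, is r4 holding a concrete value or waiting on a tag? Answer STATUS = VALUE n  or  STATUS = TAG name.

STATUS = TAG Mul2

cycle 1: issue MUL r1<-Mul1 // r0:8,r1:Mul1,r2:9,r3:9,r4:7
cycle 2: issue SUB r2<-Add1 // r0:8,r1:Mul1,r2:Add1,r3:9,r4:7
cycle 3: issue ADD r3<-Add2 // r0:8,r1:Mul1,r2:Add1,r3:Add2,r4:7
cycle 4: issue ADD r4<-Add3 // r0:8,r1:Mul1,r2:Add1,r3:Add2,r4:Add3
cycle 5: CDB Mul1=81; stall // r0:8,r1:81,r2:Add1,r3:Add2,r4:Add3
cycle 6: stall // r0:8,r1:81,r2:Add1,r3:Add2,r4:Add3
cycle 7: CDB Add1=-72; issue ADD r2<-Add1 // r0:8,r1:81,r2:Add1,r3:Add2,r4:Add3
cycle 8: issue MUL r2<-Mul1 // r0:8,r1:81,r2:Mul1,r3:Add2,r4:Add3
cycle 9: CDB Add2=-64; issue SUB r2<-Add2 // r0:8,r1:81,r2:Add2,r3:-64,r4:Add3
cycle 10: issue MUL r4<-Mul2 // r0:8,r1:81,r2:Add2,r3:-64,r4:Mul2
cycle 11: CDB Add3=-56 // r0:8,r1:81,r2:Add2,r3:-64,r4:Mul2
cycle 12: - // r0:8,r1:81,r2:Add2,r3:-64,r4:Mul2
cycle 13: CDB Add1=-112 // r0:8,r1:81,r2:Add2,r3:-64,r4:Mul2
cycle 14: - // r0:8,r1:81,r2:Add2,r3:-64,r4:Mul2
cycle 15: CDB Mul1=3136 // r0:8,r1:81,r2:Add2,r3:-64,r4:Mul2
cycle 16: - // r0:8,r1:81,r2:Add2,r3:-64,r4:Mul2
cycle 17: CDB Add2=3128 // r0:8,r1:81,r2:3128,r3:-64,r4:Mul2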